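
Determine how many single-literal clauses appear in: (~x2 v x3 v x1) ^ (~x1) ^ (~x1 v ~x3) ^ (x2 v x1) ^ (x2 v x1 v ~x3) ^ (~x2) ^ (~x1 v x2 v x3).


A unit clause contains exactly one literal.
Unit clauses found: (~x1), (~x2).
Count = 2.

2


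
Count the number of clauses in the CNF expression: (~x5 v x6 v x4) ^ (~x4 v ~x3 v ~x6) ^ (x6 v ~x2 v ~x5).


Each group enclosed in parentheses joined by ^ is one clause.
Counting the conjuncts: 3 clauses.

3


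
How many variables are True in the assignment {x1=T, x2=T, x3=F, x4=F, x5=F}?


The weight is the number of variables assigned True.
True variables: x1, x2.
Weight = 2.

2


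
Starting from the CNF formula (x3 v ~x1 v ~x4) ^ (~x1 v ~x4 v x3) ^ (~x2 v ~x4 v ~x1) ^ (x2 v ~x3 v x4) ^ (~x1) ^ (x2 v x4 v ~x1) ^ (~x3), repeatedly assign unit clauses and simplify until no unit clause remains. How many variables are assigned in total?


Unit propagation repeatedly assigns the literal in any unit clause, then simplifies.
Assignments in order: x1 = F, x3 = F.
No further unit clauses remain.
Total variables assigned = 2.

2


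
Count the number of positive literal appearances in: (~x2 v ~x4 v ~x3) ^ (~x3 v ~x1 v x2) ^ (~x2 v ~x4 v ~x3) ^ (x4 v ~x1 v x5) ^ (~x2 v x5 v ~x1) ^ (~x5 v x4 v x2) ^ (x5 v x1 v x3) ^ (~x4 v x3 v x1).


Scan each clause for unnegated literals.
Clause 1: 0 positive; Clause 2: 1 positive; Clause 3: 0 positive; Clause 4: 2 positive; Clause 5: 1 positive; Clause 6: 2 positive; Clause 7: 3 positive; Clause 8: 2 positive.
Total positive literal occurrences = 11.

11


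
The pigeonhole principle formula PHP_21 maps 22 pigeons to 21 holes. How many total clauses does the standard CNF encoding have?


The PHP encoding has two parts:
1) At-least-one-hole clauses: 22 (one per pigeon, each with 21 literals).
2) At-most-one-pigeon-per-hole clauses: 21 holes * C(22,2) = 21 * 231 = 4851.
Total clauses = 22 + 4851 = 4873.

4873


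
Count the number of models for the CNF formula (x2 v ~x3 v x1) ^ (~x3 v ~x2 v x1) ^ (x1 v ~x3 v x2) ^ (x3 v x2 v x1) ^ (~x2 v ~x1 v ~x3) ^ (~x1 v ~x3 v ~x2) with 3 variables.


Enumerate all 8 truth assignments over 3 variables.
Test each against every clause.
Satisfying assignments found: 4.

4


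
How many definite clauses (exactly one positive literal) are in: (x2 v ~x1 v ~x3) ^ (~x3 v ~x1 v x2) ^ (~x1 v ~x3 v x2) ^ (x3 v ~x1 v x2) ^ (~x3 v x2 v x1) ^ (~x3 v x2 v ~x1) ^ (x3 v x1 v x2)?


A definite clause has exactly one positive literal.
Clause 1: 1 positive -> definite
Clause 2: 1 positive -> definite
Clause 3: 1 positive -> definite
Clause 4: 2 positive -> not definite
Clause 5: 2 positive -> not definite
Clause 6: 1 positive -> definite
Clause 7: 3 positive -> not definite
Definite clause count = 4.

4


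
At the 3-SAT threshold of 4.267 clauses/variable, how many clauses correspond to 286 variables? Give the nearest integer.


The 3-SAT phase transition occurs at approximately 4.267 clauses per variable.
m = 4.267 * 286 = 1220.362.
Rounded to nearest integer: 1220.

1220


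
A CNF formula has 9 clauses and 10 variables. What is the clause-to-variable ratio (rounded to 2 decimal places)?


Clause-to-variable ratio = clauses / variables.
9 / 10 = 0.9.

0.9


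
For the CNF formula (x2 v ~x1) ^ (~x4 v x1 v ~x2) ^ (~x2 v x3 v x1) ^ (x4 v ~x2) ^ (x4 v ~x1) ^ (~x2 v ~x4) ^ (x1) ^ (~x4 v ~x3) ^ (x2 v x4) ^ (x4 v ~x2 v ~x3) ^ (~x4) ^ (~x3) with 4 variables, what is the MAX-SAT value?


Enumerate all 16 truth assignments.
For each, count how many of the 12 clauses are satisfied.
The formula is not fully satisfiable, so the maximum is below 12.
Maximum simultaneously satisfiable clauses = 10.

10


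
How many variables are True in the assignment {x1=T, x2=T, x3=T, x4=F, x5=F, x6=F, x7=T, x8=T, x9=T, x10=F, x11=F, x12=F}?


The weight is the number of variables assigned True.
True variables: x1, x2, x3, x7, x8, x9.
Weight = 6.

6


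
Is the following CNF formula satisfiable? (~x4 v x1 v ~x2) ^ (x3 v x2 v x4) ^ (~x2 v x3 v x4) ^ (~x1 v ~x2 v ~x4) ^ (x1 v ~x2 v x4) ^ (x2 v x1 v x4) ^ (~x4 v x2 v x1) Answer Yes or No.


Check all 16 possible truth assignments.
Number of satisfying assignments found: 4.
The formula is satisfiable.

Yes


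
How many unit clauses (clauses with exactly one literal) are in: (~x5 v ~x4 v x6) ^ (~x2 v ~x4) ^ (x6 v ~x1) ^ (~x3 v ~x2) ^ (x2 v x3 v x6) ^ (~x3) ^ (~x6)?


A unit clause contains exactly one literal.
Unit clauses found: (~x3), (~x6).
Count = 2.

2


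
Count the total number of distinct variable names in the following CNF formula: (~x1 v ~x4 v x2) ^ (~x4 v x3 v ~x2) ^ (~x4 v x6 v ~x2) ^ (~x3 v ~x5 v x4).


Identify each distinct variable in the formula.
Variables found: x1, x2, x3, x4, x5, x6.
Total distinct variables = 6.

6


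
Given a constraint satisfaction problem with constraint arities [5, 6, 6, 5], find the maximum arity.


The arities are: 5, 6, 6, 5.
Scan for the maximum value.
Maximum arity = 6.

6


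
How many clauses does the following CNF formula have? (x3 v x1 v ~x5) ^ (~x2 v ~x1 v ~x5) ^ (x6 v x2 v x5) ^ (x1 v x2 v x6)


Each group enclosed in parentheses joined by ^ is one clause.
Counting the conjuncts: 4 clauses.

4


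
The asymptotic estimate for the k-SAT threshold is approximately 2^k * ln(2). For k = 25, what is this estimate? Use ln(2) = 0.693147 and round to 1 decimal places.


Using the asymptotic formula: threshold ~ 2^k * ln(2).
2^25 = 33554432.
33554432 * 0.693147 = 23258153.9.

23258153.9


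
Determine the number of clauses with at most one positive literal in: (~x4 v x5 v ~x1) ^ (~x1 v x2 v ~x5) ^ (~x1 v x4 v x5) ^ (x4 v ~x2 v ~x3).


A Horn clause has at most one positive literal.
Clause 1: 1 positive lit(s) -> Horn
Clause 2: 1 positive lit(s) -> Horn
Clause 3: 2 positive lit(s) -> not Horn
Clause 4: 1 positive lit(s) -> Horn
Total Horn clauses = 3.

3


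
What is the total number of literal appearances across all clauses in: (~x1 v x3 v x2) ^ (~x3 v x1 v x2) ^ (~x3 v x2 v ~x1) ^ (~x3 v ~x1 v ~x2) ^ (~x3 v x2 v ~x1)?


Clause lengths: 3, 3, 3, 3, 3.
Sum = 3 + 3 + 3 + 3 + 3 = 15.

15


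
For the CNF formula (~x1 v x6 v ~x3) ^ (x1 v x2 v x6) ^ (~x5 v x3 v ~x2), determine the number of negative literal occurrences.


Scan each clause for negated literals.
Clause 1: 2 negative; Clause 2: 0 negative; Clause 3: 2 negative.
Total negative literal occurrences = 4.

4


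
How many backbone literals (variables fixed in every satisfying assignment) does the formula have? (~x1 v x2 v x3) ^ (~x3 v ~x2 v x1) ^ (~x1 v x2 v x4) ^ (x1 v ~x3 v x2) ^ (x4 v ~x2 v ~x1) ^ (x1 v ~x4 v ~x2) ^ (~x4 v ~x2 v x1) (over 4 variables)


Find all satisfying assignments: 6 model(s).
Check which variables have the same value in every model.
No variable is fixed across all models.
Backbone size = 0.

0


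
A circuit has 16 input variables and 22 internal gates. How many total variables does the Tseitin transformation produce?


The Tseitin transformation introduces one auxiliary variable per gate.
Total variables = inputs + gates = 16 + 22 = 38.

38


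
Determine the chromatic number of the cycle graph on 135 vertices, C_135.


An odd cycle cannot be 2-colored: alternating two colors around the cycle returns to the start with a conflict.
Since 135 is odd, three colors are required (and three suffice).
Chromatic number = 3.

3


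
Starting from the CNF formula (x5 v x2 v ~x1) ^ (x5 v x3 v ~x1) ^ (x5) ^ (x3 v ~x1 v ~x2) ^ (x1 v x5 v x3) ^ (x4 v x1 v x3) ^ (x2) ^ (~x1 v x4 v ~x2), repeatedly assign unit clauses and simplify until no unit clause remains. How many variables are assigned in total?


Unit propagation repeatedly assigns the literal in any unit clause, then simplifies.
Assignments in order: x5 = T, x2 = T.
No further unit clauses remain.
Total variables assigned = 2.

2


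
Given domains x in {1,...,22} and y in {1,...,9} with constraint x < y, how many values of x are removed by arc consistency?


For the constraint x < y, x needs a supporting value in y's domain.
x can be at most 8 (one less than y's maximum).
Valid x values from domain: 8 out of 22.
Pruned = 22 - 8 = 14.

14


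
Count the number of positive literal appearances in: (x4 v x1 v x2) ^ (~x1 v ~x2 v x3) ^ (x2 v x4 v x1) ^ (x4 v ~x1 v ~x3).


Scan each clause for unnegated literals.
Clause 1: 3 positive; Clause 2: 1 positive; Clause 3: 3 positive; Clause 4: 1 positive.
Total positive literal occurrences = 8.

8


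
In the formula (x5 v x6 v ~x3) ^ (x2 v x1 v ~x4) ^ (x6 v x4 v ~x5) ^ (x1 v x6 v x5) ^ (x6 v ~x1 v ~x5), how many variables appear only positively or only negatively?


A pure literal appears in only one polarity across all clauses.
Pure literals: x2 (positive only), x3 (negative only), x6 (positive only).
Count = 3.

3


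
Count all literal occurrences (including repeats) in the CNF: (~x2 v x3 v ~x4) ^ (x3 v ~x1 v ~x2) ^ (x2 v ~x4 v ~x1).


Clause lengths: 3, 3, 3.
Sum = 3 + 3 + 3 = 9.

9


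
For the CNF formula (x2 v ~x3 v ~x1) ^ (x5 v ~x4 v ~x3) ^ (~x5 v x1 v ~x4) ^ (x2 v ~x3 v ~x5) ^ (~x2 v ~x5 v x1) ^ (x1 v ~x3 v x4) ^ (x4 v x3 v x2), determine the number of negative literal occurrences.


Scan each clause for negated literals.
Clause 1: 2 negative; Clause 2: 2 negative; Clause 3: 2 negative; Clause 4: 2 negative; Clause 5: 2 negative; Clause 6: 1 negative; Clause 7: 0 negative.
Total negative literal occurrences = 11.

11


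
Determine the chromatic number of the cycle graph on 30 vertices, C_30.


A cycle on an even number of vertices is bipartite: alternate two colors around the cycle.
Since 30 is even, two colors suffice, and at least two are needed because the graph has edges.
Chromatic number = 2.

2


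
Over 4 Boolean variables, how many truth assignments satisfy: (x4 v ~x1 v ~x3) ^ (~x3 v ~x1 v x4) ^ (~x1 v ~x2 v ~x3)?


Enumerate all 16 truth assignments over 4 variables.
Test each against every clause.
Satisfying assignments found: 13.

13


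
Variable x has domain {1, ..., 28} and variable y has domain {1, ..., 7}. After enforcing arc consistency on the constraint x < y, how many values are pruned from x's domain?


For the constraint x < y, x needs a supporting value in y's domain.
x can be at most 6 (one less than y's maximum).
Valid x values from domain: 6 out of 28.
Pruned = 28 - 6 = 22.

22


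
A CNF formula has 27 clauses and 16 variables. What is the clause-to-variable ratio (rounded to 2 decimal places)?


Clause-to-variable ratio = clauses / variables.
27 / 16 = 1.69.

1.69


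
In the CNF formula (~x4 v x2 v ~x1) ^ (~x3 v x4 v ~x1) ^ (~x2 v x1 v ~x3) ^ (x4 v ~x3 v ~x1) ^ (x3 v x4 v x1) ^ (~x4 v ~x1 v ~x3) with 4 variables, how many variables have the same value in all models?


Find all satisfying assignments: 7 model(s).
Check which variables have the same value in every model.
No variable is fixed across all models.
Backbone size = 0.

0


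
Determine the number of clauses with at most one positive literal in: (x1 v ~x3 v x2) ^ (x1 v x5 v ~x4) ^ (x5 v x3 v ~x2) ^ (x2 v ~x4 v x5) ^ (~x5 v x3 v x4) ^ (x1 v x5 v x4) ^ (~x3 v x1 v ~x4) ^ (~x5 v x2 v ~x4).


A Horn clause has at most one positive literal.
Clause 1: 2 positive lit(s) -> not Horn
Clause 2: 2 positive lit(s) -> not Horn
Clause 3: 2 positive lit(s) -> not Horn
Clause 4: 2 positive lit(s) -> not Horn
Clause 5: 2 positive lit(s) -> not Horn
Clause 6: 3 positive lit(s) -> not Horn
Clause 7: 1 positive lit(s) -> Horn
Clause 8: 1 positive lit(s) -> Horn
Total Horn clauses = 2.

2


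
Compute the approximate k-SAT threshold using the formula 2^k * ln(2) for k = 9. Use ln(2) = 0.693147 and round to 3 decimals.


Using the asymptotic formula: threshold ~ 2^k * ln(2).
2^9 = 512.
512 * 0.693147 = 354.891.

354.891


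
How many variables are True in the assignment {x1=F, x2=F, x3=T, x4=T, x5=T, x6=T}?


The weight is the number of variables assigned True.
True variables: x3, x4, x5, x6.
Weight = 4.

4


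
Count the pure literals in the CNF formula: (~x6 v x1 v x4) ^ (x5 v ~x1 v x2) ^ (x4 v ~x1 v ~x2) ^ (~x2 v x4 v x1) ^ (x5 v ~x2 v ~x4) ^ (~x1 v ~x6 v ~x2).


A pure literal appears in only one polarity across all clauses.
Pure literals: x5 (positive only), x6 (negative only).
Count = 2.

2


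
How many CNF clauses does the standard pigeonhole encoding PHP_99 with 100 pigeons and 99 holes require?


The PHP encoding has two parts:
1) At-least-one-hole clauses: 100 (one per pigeon, each with 99 literals).
2) At-most-one-pigeon-per-hole clauses: 99 holes * C(100,2) = 99 * 4950 = 490050.
Total clauses = 100 + 490050 = 490150.

490150


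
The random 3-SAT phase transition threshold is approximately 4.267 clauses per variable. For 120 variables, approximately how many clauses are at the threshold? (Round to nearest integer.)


The 3-SAT phase transition occurs at approximately 4.267 clauses per variable.
m = 4.267 * 120 = 512.04.
Rounded to nearest integer: 512.

512


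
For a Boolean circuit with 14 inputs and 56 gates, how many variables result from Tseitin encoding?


The Tseitin transformation introduces one auxiliary variable per gate.
Total variables = inputs + gates = 14 + 56 = 70.

70


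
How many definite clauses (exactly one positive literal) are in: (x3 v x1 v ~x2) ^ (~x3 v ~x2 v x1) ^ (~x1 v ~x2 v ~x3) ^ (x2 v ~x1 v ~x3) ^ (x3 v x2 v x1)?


A definite clause has exactly one positive literal.
Clause 1: 2 positive -> not definite
Clause 2: 1 positive -> definite
Clause 3: 0 positive -> not definite
Clause 4: 1 positive -> definite
Clause 5: 3 positive -> not definite
Definite clause count = 2.

2


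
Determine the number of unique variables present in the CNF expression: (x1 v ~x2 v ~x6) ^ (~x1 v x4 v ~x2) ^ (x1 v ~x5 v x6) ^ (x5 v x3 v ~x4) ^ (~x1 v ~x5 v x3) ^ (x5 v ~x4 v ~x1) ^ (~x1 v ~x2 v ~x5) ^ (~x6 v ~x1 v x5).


Identify each distinct variable in the formula.
Variables found: x1, x2, x3, x4, x5, x6.
Total distinct variables = 6.

6


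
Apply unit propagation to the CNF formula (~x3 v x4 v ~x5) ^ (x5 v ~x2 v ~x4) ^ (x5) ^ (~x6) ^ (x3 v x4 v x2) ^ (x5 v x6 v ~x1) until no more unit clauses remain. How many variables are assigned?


Unit propagation repeatedly assigns the literal in any unit clause, then simplifies.
Assignments in order: x5 = T, x6 = F.
No further unit clauses remain.
Total variables assigned = 2.

2


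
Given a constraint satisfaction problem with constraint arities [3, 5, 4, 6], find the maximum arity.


The arities are: 3, 5, 4, 6.
Scan for the maximum value.
Maximum arity = 6.

6


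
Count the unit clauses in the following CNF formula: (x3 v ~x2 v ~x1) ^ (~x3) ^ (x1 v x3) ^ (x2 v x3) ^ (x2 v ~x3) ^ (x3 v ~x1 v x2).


A unit clause contains exactly one literal.
Unit clauses found: (~x3).
Count = 1.

1


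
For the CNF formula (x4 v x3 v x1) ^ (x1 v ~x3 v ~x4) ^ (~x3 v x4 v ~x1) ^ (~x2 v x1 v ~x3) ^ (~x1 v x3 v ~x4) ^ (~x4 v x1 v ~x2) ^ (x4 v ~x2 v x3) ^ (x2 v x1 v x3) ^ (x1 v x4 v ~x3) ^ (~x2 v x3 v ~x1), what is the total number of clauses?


Each group enclosed in parentheses joined by ^ is one clause.
Counting the conjuncts: 10 clauses.

10


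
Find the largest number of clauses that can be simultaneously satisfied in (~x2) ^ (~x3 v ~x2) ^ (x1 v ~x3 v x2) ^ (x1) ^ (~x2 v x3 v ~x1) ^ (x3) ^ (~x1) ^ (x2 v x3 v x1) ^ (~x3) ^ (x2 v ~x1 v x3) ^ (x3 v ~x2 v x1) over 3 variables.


Enumerate all 8 truth assignments.
For each, count how many of the 11 clauses are satisfied.
The formula is not fully satisfiable, so the maximum is below 11.
Maximum simultaneously satisfiable clauses = 9.

9


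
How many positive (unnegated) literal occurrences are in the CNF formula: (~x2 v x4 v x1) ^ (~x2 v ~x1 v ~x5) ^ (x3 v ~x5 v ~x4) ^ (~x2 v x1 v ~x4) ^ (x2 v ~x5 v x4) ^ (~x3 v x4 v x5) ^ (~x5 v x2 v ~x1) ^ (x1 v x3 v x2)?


Scan each clause for unnegated literals.
Clause 1: 2 positive; Clause 2: 0 positive; Clause 3: 1 positive; Clause 4: 1 positive; Clause 5: 2 positive; Clause 6: 2 positive; Clause 7: 1 positive; Clause 8: 3 positive.
Total positive literal occurrences = 12.

12


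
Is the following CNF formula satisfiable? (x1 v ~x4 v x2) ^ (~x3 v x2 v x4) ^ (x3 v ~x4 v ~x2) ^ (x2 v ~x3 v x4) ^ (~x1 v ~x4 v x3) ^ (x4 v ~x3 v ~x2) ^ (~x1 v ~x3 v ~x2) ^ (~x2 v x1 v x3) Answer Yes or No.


Check all 16 possible truth assignments.
Number of satisfying assignments found: 5.
The formula is satisfiable.

Yes


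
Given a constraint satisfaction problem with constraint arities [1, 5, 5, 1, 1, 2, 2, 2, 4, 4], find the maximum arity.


The arities are: 1, 5, 5, 1, 1, 2, 2, 2, 4, 4.
Scan for the maximum value.
Maximum arity = 5.

5


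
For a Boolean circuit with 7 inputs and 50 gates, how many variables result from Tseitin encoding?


The Tseitin transformation introduces one auxiliary variable per gate.
Total variables = inputs + gates = 7 + 50 = 57.

57


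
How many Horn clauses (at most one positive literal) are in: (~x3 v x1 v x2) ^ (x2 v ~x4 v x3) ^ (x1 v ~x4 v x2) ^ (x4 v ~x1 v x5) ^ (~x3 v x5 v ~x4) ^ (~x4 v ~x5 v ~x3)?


A Horn clause has at most one positive literal.
Clause 1: 2 positive lit(s) -> not Horn
Clause 2: 2 positive lit(s) -> not Horn
Clause 3: 2 positive lit(s) -> not Horn
Clause 4: 2 positive lit(s) -> not Horn
Clause 5: 1 positive lit(s) -> Horn
Clause 6: 0 positive lit(s) -> Horn
Total Horn clauses = 2.

2


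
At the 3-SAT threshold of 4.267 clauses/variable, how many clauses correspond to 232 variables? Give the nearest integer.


The 3-SAT phase transition occurs at approximately 4.267 clauses per variable.
m = 4.267 * 232 = 989.944.
Rounded to nearest integer: 990.

990


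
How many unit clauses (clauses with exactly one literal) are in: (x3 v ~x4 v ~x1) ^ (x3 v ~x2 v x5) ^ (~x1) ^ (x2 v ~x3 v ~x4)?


A unit clause contains exactly one literal.
Unit clauses found: (~x1).
Count = 1.

1


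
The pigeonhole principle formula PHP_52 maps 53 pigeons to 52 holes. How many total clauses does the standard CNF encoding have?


The PHP encoding has two parts:
1) At-least-one-hole clauses: 53 (one per pigeon, each with 52 literals).
2) At-most-one-pigeon-per-hole clauses: 52 holes * C(53,2) = 52 * 1378 = 71656.
Total clauses = 53 + 71656 = 71709.

71709


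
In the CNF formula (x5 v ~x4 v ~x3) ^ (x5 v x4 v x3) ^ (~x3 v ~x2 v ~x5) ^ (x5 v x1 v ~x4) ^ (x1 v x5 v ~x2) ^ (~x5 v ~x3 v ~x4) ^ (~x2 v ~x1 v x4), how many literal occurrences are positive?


Scan each clause for unnegated literals.
Clause 1: 1 positive; Clause 2: 3 positive; Clause 3: 0 positive; Clause 4: 2 positive; Clause 5: 2 positive; Clause 6: 0 positive; Clause 7: 1 positive.
Total positive literal occurrences = 9.

9


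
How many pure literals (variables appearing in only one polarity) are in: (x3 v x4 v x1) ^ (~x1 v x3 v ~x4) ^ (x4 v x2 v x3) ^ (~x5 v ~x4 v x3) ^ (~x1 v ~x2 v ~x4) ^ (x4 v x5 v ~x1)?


A pure literal appears in only one polarity across all clauses.
Pure literals: x3 (positive only).
Count = 1.

1


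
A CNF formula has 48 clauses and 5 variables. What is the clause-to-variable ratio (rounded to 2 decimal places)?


Clause-to-variable ratio = clauses / variables.
48 / 5 = 9.6.

9.6


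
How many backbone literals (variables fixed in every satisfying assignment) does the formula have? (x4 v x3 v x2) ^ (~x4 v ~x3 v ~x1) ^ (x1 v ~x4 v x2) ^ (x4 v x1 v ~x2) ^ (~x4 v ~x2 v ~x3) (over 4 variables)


Find all satisfying assignments: 7 model(s).
Check which variables have the same value in every model.
No variable is fixed across all models.
Backbone size = 0.

0


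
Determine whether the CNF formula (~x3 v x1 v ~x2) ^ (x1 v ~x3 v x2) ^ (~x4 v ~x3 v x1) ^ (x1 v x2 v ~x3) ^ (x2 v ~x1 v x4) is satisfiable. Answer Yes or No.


Check all 16 possible truth assignments.
Number of satisfying assignments found: 10.
The formula is satisfiable.

Yes


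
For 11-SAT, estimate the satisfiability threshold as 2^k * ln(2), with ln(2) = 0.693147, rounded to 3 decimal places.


Using the asymptotic formula: threshold ~ 2^k * ln(2).
2^11 = 2048.
2048 * 0.693147 = 1419.565.

1419.565


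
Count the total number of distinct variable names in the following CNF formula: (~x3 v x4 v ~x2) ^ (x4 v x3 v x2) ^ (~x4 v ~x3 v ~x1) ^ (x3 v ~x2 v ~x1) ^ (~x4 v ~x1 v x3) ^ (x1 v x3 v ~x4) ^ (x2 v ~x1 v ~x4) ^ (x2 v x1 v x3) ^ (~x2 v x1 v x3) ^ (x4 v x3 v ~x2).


Identify each distinct variable in the formula.
Variables found: x1, x2, x3, x4.
Total distinct variables = 4.

4


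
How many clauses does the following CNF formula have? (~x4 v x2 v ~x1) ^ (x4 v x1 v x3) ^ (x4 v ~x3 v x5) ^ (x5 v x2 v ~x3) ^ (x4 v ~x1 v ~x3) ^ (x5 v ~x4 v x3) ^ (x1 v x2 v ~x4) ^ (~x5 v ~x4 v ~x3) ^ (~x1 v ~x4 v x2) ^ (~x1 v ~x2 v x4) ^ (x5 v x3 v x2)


Each group enclosed in parentheses joined by ^ is one clause.
Counting the conjuncts: 11 clauses.

11


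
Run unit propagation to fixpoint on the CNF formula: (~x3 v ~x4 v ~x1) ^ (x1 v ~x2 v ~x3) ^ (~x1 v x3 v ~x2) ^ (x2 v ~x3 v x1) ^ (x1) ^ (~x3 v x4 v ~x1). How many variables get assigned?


Unit propagation repeatedly assigns the literal in any unit clause, then simplifies.
Assignments in order: x1 = T.
No further unit clauses remain.
Total variables assigned = 1.

1


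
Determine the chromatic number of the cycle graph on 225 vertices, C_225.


An odd cycle cannot be 2-colored: alternating two colors around the cycle returns to the start with a conflict.
Since 225 is odd, three colors are required (and three suffice).
Chromatic number = 3.

3


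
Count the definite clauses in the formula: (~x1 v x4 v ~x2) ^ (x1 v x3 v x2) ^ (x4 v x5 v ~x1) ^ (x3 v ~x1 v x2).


A definite clause has exactly one positive literal.
Clause 1: 1 positive -> definite
Clause 2: 3 positive -> not definite
Clause 3: 2 positive -> not definite
Clause 4: 2 positive -> not definite
Definite clause count = 1.

1


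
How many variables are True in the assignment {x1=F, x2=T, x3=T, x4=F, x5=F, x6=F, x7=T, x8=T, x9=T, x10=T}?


The weight is the number of variables assigned True.
True variables: x2, x3, x7, x8, x9, x10.
Weight = 6.

6


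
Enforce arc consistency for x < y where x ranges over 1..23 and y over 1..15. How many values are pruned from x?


For the constraint x < y, x needs a supporting value in y's domain.
x can be at most 14 (one less than y's maximum).
Valid x values from domain: 14 out of 23.
Pruned = 23 - 14 = 9.

9


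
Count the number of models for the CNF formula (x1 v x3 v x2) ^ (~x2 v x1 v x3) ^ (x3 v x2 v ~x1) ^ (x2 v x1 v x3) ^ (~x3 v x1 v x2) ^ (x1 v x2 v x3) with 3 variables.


Enumerate all 8 truth assignments over 3 variables.
Test each against every clause.
Satisfying assignments found: 4.

4


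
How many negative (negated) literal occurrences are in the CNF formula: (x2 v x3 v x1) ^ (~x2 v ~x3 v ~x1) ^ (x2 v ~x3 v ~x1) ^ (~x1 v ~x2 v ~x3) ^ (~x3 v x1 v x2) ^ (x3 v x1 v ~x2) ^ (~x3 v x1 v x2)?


Scan each clause for negated literals.
Clause 1: 0 negative; Clause 2: 3 negative; Clause 3: 2 negative; Clause 4: 3 negative; Clause 5: 1 negative; Clause 6: 1 negative; Clause 7: 1 negative.
Total negative literal occurrences = 11.

11


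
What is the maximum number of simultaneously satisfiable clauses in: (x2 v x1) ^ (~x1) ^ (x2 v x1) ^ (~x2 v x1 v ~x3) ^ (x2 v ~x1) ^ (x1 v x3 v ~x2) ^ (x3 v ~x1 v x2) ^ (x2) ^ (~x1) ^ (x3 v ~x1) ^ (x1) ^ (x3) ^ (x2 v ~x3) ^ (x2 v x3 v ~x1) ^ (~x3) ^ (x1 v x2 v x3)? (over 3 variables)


Enumerate all 8 truth assignments.
For each, count how many of the 16 clauses are satisfied.
The formula is not fully satisfiable, so the maximum is below 16.
Maximum simultaneously satisfiable clauses = 13.

13


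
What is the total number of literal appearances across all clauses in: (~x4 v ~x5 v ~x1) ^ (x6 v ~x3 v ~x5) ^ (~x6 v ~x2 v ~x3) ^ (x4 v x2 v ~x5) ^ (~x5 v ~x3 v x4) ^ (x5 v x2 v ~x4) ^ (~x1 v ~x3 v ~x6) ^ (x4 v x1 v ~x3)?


Clause lengths: 3, 3, 3, 3, 3, 3, 3, 3.
Sum = 3 + 3 + 3 + 3 + 3 + 3 + 3 + 3 = 24.

24


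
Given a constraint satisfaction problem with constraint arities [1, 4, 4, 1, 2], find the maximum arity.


The arities are: 1, 4, 4, 1, 2.
Scan for the maximum value.
Maximum arity = 4.

4


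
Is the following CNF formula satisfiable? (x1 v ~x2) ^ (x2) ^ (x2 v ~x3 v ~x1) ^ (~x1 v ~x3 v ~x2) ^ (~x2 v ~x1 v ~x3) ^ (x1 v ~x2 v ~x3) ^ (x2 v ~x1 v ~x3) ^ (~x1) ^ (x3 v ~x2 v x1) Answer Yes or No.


Check all 8 possible truth assignments.
Number of satisfying assignments found: 0.
The formula is unsatisfiable.

No


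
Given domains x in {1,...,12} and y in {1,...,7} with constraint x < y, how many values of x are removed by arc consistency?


For the constraint x < y, x needs a supporting value in y's domain.
x can be at most 6 (one less than y's maximum).
Valid x values from domain: 6 out of 12.
Pruned = 12 - 6 = 6.

6


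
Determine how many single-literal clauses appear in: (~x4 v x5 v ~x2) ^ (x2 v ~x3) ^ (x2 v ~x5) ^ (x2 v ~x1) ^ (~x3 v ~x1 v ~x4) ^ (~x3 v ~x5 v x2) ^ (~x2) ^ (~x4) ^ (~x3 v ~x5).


A unit clause contains exactly one literal.
Unit clauses found: (~x2), (~x4).
Count = 2.

2


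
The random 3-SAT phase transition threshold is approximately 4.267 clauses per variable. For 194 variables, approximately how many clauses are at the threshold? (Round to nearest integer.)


The 3-SAT phase transition occurs at approximately 4.267 clauses per variable.
m = 4.267 * 194 = 827.798.
Rounded to nearest integer: 828.

828


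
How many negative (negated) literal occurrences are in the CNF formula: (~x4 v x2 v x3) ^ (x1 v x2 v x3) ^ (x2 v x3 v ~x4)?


Scan each clause for negated literals.
Clause 1: 1 negative; Clause 2: 0 negative; Clause 3: 1 negative.
Total negative literal occurrences = 2.

2


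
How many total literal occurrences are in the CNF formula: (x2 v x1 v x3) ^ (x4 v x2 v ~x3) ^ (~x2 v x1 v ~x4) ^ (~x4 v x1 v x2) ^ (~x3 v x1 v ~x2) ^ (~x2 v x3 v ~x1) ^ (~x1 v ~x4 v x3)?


Clause lengths: 3, 3, 3, 3, 3, 3, 3.
Sum = 3 + 3 + 3 + 3 + 3 + 3 + 3 = 21.

21


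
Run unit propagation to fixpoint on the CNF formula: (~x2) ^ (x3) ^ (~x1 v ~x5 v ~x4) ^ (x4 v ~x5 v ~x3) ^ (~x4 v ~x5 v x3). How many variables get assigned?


Unit propagation repeatedly assigns the literal in any unit clause, then simplifies.
Assignments in order: x2 = F, x3 = T.
No further unit clauses remain.
Total variables assigned = 2.

2


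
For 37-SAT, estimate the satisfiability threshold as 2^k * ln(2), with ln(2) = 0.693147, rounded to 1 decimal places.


Using the asymptotic formula: threshold ~ 2^k * ln(2).
2^37 = 137438953472.
137438953472 * 0.693147 = 95265398282.3.

95265398282.3


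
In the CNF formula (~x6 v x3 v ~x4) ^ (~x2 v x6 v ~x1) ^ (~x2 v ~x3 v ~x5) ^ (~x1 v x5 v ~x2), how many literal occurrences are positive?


Scan each clause for unnegated literals.
Clause 1: 1 positive; Clause 2: 1 positive; Clause 3: 0 positive; Clause 4: 1 positive.
Total positive literal occurrences = 3.

3


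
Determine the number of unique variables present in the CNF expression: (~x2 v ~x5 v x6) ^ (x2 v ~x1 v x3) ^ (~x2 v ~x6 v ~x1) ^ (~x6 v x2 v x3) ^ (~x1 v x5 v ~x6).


Identify each distinct variable in the formula.
Variables found: x1, x2, x3, x5, x6.
Total distinct variables = 5.

5


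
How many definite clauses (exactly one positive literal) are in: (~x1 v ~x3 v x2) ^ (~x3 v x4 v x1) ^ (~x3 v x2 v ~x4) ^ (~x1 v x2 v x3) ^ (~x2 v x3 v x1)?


A definite clause has exactly one positive literal.
Clause 1: 1 positive -> definite
Clause 2: 2 positive -> not definite
Clause 3: 1 positive -> definite
Clause 4: 2 positive -> not definite
Clause 5: 2 positive -> not definite
Definite clause count = 2.

2


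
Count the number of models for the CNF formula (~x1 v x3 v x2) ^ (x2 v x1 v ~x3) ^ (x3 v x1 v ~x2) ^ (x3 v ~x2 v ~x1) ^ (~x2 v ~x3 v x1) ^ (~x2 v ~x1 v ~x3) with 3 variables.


Enumerate all 8 truth assignments over 3 variables.
Test each against every clause.
Satisfying assignments found: 2.

2


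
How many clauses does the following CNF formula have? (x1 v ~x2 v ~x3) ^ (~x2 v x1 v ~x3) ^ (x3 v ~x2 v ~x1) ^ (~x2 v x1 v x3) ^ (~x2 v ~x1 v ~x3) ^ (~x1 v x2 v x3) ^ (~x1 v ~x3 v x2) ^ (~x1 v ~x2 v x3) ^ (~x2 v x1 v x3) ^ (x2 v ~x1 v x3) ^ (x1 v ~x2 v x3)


Each group enclosed in parentheses joined by ^ is one clause.
Counting the conjuncts: 11 clauses.

11


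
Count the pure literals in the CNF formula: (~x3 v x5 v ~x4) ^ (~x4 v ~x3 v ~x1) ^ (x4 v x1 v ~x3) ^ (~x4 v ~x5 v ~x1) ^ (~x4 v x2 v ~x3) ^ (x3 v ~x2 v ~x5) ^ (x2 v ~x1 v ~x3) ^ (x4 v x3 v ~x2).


A pure literal appears in only one polarity across all clauses.
No pure literals found.
Count = 0.

0


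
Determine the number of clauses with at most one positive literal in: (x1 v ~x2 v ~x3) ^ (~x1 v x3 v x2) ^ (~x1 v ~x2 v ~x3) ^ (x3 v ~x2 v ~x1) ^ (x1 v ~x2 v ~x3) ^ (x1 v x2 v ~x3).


A Horn clause has at most one positive literal.
Clause 1: 1 positive lit(s) -> Horn
Clause 2: 2 positive lit(s) -> not Horn
Clause 3: 0 positive lit(s) -> Horn
Clause 4: 1 positive lit(s) -> Horn
Clause 5: 1 positive lit(s) -> Horn
Clause 6: 2 positive lit(s) -> not Horn
Total Horn clauses = 4.

4


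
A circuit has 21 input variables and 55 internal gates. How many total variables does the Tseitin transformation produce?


The Tseitin transformation introduces one auxiliary variable per gate.
Total variables = inputs + gates = 21 + 55 = 76.

76


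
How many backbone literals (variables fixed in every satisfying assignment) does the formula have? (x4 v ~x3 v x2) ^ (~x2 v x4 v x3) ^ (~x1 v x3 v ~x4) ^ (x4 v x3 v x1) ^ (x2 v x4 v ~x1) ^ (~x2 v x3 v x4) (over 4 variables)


Find all satisfying assignments: 8 model(s).
Check which variables have the same value in every model.
No variable is fixed across all models.
Backbone size = 0.

0


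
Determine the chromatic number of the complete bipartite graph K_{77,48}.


K_{77,48} is bipartite by definition: the two parts are independent sets, with every edge crossing between them.
Color all vertices in one part with color 1 and all vertices in the other part with color 2.
Since the graph has at least one edge, one color does not suffice.
Chromatic number = 2.

2


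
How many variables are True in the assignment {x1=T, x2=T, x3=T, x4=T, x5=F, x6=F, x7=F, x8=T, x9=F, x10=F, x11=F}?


The weight is the number of variables assigned True.
True variables: x1, x2, x3, x4, x8.
Weight = 5.

5


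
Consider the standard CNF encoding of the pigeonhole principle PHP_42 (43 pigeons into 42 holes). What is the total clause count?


The PHP encoding has two parts:
1) At-least-one-hole clauses: 43 (one per pigeon, each with 42 literals).
2) At-most-one-pigeon-per-hole clauses: 42 holes * C(43,2) = 42 * 903 = 37926.
Total clauses = 43 + 37926 = 37969.

37969


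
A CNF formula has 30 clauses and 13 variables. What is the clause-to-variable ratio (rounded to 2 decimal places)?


Clause-to-variable ratio = clauses / variables.
30 / 13 = 2.31.

2.31


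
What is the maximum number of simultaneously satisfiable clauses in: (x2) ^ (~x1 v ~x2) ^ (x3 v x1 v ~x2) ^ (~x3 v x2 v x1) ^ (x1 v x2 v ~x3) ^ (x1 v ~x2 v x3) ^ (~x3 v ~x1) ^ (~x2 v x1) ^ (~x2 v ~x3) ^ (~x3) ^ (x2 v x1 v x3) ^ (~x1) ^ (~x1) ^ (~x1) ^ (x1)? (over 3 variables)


Enumerate all 8 truth assignments.
For each, count how many of the 15 clauses are satisfied.
The formula is not fully satisfiable, so the maximum is below 15.
Maximum simultaneously satisfiable clauses = 12.

12


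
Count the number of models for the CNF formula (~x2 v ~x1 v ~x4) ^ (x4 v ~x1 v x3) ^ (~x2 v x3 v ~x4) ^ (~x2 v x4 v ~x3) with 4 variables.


Enumerate all 16 truth assignments over 4 variables.
Test each against every clause.
Satisfying assignments found: 9.

9


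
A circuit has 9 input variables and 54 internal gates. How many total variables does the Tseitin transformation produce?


The Tseitin transformation introduces one auxiliary variable per gate.
Total variables = inputs + gates = 9 + 54 = 63.

63


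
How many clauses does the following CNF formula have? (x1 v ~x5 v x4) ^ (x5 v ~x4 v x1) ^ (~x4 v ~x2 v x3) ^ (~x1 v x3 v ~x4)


Each group enclosed in parentheses joined by ^ is one clause.
Counting the conjuncts: 4 clauses.

4


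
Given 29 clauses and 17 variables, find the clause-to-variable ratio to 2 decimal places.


Clause-to-variable ratio = clauses / variables.
29 / 17 = 1.71.

1.71


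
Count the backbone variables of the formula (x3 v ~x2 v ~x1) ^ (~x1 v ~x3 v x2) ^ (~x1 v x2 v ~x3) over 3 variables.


Find all satisfying assignments: 6 model(s).
Check which variables have the same value in every model.
No variable is fixed across all models.
Backbone size = 0.

0


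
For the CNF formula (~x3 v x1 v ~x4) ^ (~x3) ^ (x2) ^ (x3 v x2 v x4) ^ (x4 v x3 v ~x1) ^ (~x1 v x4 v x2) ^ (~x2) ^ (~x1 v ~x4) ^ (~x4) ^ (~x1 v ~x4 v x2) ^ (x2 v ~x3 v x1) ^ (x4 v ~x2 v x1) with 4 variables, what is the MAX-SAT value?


Enumerate all 16 truth assignments.
For each, count how many of the 12 clauses are satisfied.
The formula is not fully satisfiable, so the maximum is below 12.
Maximum simultaneously satisfiable clauses = 10.

10


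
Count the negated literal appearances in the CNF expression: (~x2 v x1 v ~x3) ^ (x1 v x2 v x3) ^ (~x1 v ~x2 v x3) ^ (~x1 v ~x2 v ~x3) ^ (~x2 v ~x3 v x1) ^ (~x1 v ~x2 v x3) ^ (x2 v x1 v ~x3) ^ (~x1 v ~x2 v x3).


Scan each clause for negated literals.
Clause 1: 2 negative; Clause 2: 0 negative; Clause 3: 2 negative; Clause 4: 3 negative; Clause 5: 2 negative; Clause 6: 2 negative; Clause 7: 1 negative; Clause 8: 2 negative.
Total negative literal occurrences = 14.

14


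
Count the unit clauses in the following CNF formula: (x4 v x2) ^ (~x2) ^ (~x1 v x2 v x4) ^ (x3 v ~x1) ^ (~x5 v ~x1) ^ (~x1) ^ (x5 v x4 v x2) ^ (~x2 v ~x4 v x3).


A unit clause contains exactly one literal.
Unit clauses found: (~x2), (~x1).
Count = 2.

2


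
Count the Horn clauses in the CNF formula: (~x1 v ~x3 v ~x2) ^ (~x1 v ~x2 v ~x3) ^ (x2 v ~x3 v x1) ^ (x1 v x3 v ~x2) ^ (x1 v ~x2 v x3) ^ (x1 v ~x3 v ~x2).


A Horn clause has at most one positive literal.
Clause 1: 0 positive lit(s) -> Horn
Clause 2: 0 positive lit(s) -> Horn
Clause 3: 2 positive lit(s) -> not Horn
Clause 4: 2 positive lit(s) -> not Horn
Clause 5: 2 positive lit(s) -> not Horn
Clause 6: 1 positive lit(s) -> Horn
Total Horn clauses = 3.

3


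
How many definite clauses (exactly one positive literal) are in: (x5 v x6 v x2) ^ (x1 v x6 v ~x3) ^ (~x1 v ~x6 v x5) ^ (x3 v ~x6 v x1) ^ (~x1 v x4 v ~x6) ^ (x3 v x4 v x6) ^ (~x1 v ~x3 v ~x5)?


A definite clause has exactly one positive literal.
Clause 1: 3 positive -> not definite
Clause 2: 2 positive -> not definite
Clause 3: 1 positive -> definite
Clause 4: 2 positive -> not definite
Clause 5: 1 positive -> definite
Clause 6: 3 positive -> not definite
Clause 7: 0 positive -> not definite
Definite clause count = 2.

2


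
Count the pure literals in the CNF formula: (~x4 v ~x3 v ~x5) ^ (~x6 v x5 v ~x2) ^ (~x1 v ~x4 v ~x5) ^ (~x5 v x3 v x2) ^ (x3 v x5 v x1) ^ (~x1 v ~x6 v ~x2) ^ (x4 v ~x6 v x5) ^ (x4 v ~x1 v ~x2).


A pure literal appears in only one polarity across all clauses.
Pure literals: x6 (negative only).
Count = 1.

1


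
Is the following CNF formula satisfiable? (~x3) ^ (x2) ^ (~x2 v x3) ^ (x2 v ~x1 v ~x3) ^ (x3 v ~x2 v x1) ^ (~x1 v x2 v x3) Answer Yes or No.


Check all 8 possible truth assignments.
Number of satisfying assignments found: 0.
The formula is unsatisfiable.

No


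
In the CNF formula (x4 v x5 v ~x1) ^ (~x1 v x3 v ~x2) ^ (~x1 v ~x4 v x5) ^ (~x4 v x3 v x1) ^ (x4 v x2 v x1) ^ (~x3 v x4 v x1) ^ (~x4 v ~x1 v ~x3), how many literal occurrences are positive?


Scan each clause for unnegated literals.
Clause 1: 2 positive; Clause 2: 1 positive; Clause 3: 1 positive; Clause 4: 2 positive; Clause 5: 3 positive; Clause 6: 2 positive; Clause 7: 0 positive.
Total positive literal occurrences = 11.

11


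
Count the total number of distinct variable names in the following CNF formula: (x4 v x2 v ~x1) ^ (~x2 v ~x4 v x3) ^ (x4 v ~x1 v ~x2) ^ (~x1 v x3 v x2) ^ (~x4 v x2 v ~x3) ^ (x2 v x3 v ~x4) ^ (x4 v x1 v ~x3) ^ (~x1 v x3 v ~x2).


Identify each distinct variable in the formula.
Variables found: x1, x2, x3, x4.
Total distinct variables = 4.

4


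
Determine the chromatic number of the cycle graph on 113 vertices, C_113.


An odd cycle cannot be 2-colored: alternating two colors around the cycle returns to the start with a conflict.
Since 113 is odd, three colors are required (and three suffice).
Chromatic number = 3.

3


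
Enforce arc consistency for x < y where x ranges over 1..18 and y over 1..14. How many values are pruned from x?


For the constraint x < y, x needs a supporting value in y's domain.
x can be at most 13 (one less than y's maximum).
Valid x values from domain: 13 out of 18.
Pruned = 18 - 13 = 5.

5


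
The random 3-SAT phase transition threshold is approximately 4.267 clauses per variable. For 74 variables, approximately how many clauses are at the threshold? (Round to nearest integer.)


The 3-SAT phase transition occurs at approximately 4.267 clauses per variable.
m = 4.267 * 74 = 315.758.
Rounded to nearest integer: 316.

316


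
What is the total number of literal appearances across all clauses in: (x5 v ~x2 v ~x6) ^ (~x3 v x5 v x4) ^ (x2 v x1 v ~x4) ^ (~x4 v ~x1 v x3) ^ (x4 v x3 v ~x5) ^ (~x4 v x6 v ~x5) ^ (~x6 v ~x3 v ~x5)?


Clause lengths: 3, 3, 3, 3, 3, 3, 3.
Sum = 3 + 3 + 3 + 3 + 3 + 3 + 3 = 21.

21


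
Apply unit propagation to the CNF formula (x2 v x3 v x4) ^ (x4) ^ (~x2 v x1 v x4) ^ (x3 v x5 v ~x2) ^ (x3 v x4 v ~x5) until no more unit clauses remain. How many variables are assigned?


Unit propagation repeatedly assigns the literal in any unit clause, then simplifies.
Assignments in order: x4 = T.
No further unit clauses remain.
Total variables assigned = 1.

1


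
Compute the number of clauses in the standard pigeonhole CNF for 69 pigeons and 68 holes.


The PHP encoding has two parts:
1) At-least-one-hole clauses: 69 (one per pigeon, each with 68 literals).
2) At-most-one-pigeon-per-hole clauses: 68 holes * C(69,2) = 68 * 2346 = 159528.
Total clauses = 69 + 159528 = 159597.

159597


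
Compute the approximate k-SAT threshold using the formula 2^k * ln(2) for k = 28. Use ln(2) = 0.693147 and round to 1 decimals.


Using the asymptotic formula: threshold ~ 2^k * ln(2).
2^28 = 268435456.
268435456 * 0.693147 = 186065231.0.

186065231.0


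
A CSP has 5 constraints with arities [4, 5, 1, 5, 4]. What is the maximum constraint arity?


The arities are: 4, 5, 1, 5, 4.
Scan for the maximum value.
Maximum arity = 5.

5


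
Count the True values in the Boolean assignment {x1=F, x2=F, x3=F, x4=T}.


The weight is the number of variables assigned True.
True variables: x4.
Weight = 1.

1


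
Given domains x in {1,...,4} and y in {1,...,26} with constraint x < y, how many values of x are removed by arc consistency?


For the constraint x < y, x needs a supporting value in y's domain.
x can be at most 25 (one less than y's maximum).
Valid x values from domain: 4 out of 4.
Pruned = 4 - 4 = 0.

0


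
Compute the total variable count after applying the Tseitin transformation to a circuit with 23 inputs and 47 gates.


The Tseitin transformation introduces one auxiliary variable per gate.
Total variables = inputs + gates = 23 + 47 = 70.

70


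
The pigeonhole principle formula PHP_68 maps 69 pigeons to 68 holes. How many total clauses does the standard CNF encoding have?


The PHP encoding has two parts:
1) At-least-one-hole clauses: 69 (one per pigeon, each with 68 literals).
2) At-most-one-pigeon-per-hole clauses: 68 holes * C(69,2) = 68 * 2346 = 159528.
Total clauses = 69 + 159528 = 159597.

159597


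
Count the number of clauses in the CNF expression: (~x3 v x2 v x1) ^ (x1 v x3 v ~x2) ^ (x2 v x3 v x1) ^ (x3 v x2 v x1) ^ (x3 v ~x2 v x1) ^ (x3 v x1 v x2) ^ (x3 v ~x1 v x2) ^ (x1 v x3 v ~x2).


Each group enclosed in parentheses joined by ^ is one clause.
Counting the conjuncts: 8 clauses.

8
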